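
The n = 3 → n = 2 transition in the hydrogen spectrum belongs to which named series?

Balmer

The series is set by the lower level: n_f = 2 is the Balmer series.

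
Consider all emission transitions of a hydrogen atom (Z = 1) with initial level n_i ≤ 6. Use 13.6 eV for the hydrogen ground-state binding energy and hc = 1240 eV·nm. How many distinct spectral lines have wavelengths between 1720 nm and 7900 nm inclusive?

Enumerate all n_i → n_f pairs with 1 ≤ n_f < n_i ≤ 6 and compute λ = 1240 / [13.6·1·(1/n_f² − 1/n_i²)].
Lines falling in [1720, 7900] nm: 4→3 (1876 nm), 6→4 (2626 nm), 5→4 (4052 nm), 6→5 (7460 nm).

4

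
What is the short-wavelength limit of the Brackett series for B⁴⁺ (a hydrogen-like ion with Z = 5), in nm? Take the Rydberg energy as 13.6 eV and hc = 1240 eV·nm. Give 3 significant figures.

The Brackett series has lower level n_f = 4; the series limit corresponds to n_i → ∞.
ΔE_max = 13.6 × 25 / 4² = 21.25 eV.
λ_min = 1240 / 21.25 = 58.4 nm.

58.4 nm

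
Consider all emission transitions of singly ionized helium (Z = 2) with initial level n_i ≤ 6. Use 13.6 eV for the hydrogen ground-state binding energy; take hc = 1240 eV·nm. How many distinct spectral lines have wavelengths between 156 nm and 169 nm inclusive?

1

Enumerate all n_i → n_f pairs with 1 ≤ n_f < n_i ≤ 6 and compute λ = 1240 / [13.6·4·(1/n_f² − 1/n_i²)].
Lines falling in [156, 169] nm: 3→2 (164.1 nm).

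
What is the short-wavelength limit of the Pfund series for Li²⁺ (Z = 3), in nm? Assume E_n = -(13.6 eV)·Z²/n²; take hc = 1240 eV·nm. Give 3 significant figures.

253 nm

The Pfund series has lower level n_f = 5; the series limit corresponds to n_i → ∞.
ΔE_max = 13.6 × 9 / 5² = 4.896 eV.
λ_min = 1240 / 4.896 = 253 nm.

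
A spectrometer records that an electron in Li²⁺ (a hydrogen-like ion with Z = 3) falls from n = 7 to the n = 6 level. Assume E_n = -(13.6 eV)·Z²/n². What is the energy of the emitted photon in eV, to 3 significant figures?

0.902 eV

The Bohr energies scale as Z², so for Z = 3: E_n = −122.4/n² eV.
E_7 = −122.4/49 = −2.498 eV and E_6 = −122.4/36 = −3.400 eV.
The photon energy is |E_7 − E_6| = 0.902 eV.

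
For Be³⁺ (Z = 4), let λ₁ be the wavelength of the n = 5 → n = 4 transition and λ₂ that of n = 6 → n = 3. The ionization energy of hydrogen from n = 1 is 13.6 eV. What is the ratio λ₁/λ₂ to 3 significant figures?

3.70

λ ∝ 1/ΔE ∝ 1/(1/n_f² − 1/n_i²), and the Z² and hc factors cancel in the ratio.
λ₁/λ₂ = (1/3² − 1/6²)/(1/4² − 1/5²) = 0.08333/0.02250 = 3.70.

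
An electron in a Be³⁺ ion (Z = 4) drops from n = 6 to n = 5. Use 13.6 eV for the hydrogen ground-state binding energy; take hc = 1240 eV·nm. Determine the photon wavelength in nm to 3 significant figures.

For Z = 4 the level energies scale as Z², so the effective Rydberg energy is 13.6 × 16 = 217.6 eV.
ΔE = 217.6 × (1/5² − 1/6²) = 217.6 × 0.01222 = 2.660 eV.
λ = hc/ΔE = 1240 / 2.660 = 466 nm.

466 nm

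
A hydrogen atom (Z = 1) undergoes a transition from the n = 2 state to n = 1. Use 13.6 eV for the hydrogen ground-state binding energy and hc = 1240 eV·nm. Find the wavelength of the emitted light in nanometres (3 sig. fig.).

122 nm

ΔE = 13.60 × (1/1² − 1/2²) = 13.60 × 0.7500 = 10.20 eV.
λ = hc/ΔE = 1240 / 10.20 = 122 nm.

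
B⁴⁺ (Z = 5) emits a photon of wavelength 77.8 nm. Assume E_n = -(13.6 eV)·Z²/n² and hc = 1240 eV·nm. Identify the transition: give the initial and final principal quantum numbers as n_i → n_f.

n_i = 8, n_f = 4

The photon energy is ΔE = hc/λ = 1240 / 77.8 = 15.94 eV.
With Z = 5, ΔE = 340.0 × (1/n_f² − 1/n_i²), so 1/n_f² − 1/n_i² = 0.04688.
Trying n_f = 4 gives 1/n_i² = 0.01562, i.e. n_i ≈ 8; this pair matches.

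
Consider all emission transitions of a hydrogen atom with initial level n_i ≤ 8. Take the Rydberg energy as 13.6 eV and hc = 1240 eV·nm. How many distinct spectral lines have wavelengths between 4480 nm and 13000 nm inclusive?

4

Enumerate all n_i → n_f pairs with 1 ≤ n_f < n_i ≤ 8 and compute λ = 1240 / [13.6·1·(1/n_f² − 1/n_i²)].
Lines falling in [4480, 13000] nm: 7→5 (4654 nm), 6→5 (7460 nm), 8→6 (7503 nm), 7→6 (12370 nm).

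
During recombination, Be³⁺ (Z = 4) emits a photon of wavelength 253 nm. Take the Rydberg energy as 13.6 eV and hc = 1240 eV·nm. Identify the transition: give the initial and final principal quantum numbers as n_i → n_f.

The photon energy is ΔE = hc/λ = 1240 / 253 = 4.901 eV.
With Z = 4, ΔE = 217.6 × (1/n_f² − 1/n_i²), so 1/n_f² − 1/n_i² = 0.02252.
Trying n_f = 4 gives 1/n_i² = 0.03998, i.e. n_i ≈ 5; this pair matches.

n_i = 5, n_f = 4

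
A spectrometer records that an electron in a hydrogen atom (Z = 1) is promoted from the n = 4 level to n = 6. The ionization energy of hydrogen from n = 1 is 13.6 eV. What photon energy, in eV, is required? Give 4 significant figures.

E_6 = −13.60/36 = −0.3778 eV and E_4 = −13.60/16 = −0.8500 eV.
The photon energy is |E_6 − E_4| = 0.4722 eV.

0.4722 eV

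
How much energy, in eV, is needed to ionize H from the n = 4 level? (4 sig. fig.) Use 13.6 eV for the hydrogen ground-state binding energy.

E_4 = −13.60/16 = −0.8500 eV, so ionization (to E = 0) requires 0.8500 eV.

0.8500 eV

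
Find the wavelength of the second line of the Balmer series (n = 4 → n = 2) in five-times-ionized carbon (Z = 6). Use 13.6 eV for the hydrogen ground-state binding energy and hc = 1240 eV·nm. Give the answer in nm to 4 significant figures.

The Balmer series terminates on n_f = 2; the second line has n_i = 2+2 = 4.
ΔE = 489.6 × (1/2² − 1/4²) = 91.80 eV.
λ = 1240 / 91.80 = 13.51 nm.

13.51 nm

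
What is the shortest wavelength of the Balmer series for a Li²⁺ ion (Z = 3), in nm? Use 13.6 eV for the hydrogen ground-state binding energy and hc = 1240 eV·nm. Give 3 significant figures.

40.5 nm

The Balmer series has lower level n_f = 2; the series limit corresponds to n_i → ∞.
ΔE_max = 13.6 × 9 / 2² = 30.60 eV.
λ_min = 1240 / 30.60 = 40.5 nm.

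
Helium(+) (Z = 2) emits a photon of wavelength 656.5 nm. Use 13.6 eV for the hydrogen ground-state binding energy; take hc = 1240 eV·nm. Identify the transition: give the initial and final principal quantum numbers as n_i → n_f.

The photon energy is ΔE = hc/λ = 1240 / 656.5 = 1.889 eV.
With Z = 2, ΔE = 54.40 × (1/n_f² − 1/n_i²), so 1/n_f² − 1/n_i² = 0.03472.
Trying n_f = 4 gives 1/n_i² = 0.02778, i.e. n_i ≈ 6; this pair matches.

n_i = 6, n_f = 4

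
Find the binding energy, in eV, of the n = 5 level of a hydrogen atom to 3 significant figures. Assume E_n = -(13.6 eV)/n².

0.544 eV

E_5 = −13.60/25 = −0.544 eV, so ionization (to E = 0) requires 0.544 eV.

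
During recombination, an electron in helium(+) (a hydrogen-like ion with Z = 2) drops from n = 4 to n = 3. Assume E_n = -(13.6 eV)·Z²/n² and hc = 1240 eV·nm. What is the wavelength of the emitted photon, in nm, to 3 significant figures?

For Z = 2 the level energies scale as Z², so the effective Rydberg energy is 13.6 × 4 = 54.40 eV.
ΔE = 54.40 × (1/3² − 1/4²) = 54.40 × 0.04861 = 2.644 eV.
λ = hc/ΔE = 1240 / 2.644 = 469 nm.

469 nm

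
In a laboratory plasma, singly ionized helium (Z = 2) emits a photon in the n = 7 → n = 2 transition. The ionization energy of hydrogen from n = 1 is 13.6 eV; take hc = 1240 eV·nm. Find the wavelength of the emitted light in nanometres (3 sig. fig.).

For Z = 2 the level energies scale as Z², so the effective Rydberg energy is 13.6 × 4 = 54.40 eV.
ΔE = 54.40 × (1/2² − 1/7²) = 54.40 × 0.2296 = 12.49 eV.
λ = hc/ΔE = 1240 / 12.49 = 99.3 nm.

99.3 nm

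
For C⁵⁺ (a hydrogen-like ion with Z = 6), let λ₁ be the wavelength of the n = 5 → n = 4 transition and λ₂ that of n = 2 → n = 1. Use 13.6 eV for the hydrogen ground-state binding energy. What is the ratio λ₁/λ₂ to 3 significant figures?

λ ∝ 1/ΔE ∝ 1/(1/n_f² − 1/n_i²), and the Z² and hc factors cancel in the ratio.
λ₁/λ₂ = (1/1² − 1/2²)/(1/4² − 1/5²) = 0.7500/0.02250 = 33.3.

33.3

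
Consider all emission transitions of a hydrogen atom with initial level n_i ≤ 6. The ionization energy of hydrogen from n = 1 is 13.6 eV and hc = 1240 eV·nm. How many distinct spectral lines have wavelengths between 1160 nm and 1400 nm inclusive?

Enumerate all n_i → n_f pairs with 1 ≤ n_f < n_i ≤ 6 and compute λ = 1240 / [13.6·1·(1/n_f² − 1/n_i²)].
Lines falling in [1160, 1400] nm: 5→3 (1282 nm).

1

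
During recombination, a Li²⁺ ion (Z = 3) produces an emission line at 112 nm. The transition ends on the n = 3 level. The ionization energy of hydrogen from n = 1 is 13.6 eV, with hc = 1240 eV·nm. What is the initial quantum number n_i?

n_i = 7

The photon energy is ΔE = hc/λ = 1240 / 112 = 11.07 eV.
With Z = 3, ΔE = 122.4 × (1/n_f² − 1/n_i²), so 1/n_f² − 1/n_i² = 0.09045.
With n_f = 3: 1/n_i² = 1/9 − 0.09045 = 0.02066, so n_i ≈ 6.96.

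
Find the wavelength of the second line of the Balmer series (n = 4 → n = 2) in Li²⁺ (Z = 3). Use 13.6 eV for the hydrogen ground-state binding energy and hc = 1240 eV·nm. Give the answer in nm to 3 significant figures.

54.0 nm

The Balmer series terminates on n_f = 2; the second line has n_i = 2+2 = 4.
ΔE = 122.4 × (1/2² − 1/4²) = 22.95 eV.
λ = 1240 / 22.95 = 54.0 nm.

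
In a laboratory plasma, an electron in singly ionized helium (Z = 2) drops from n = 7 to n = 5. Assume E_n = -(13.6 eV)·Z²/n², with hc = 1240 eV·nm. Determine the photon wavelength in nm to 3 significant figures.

For Z = 2 the level energies scale as Z², so the effective Rydberg energy is 13.6 × 4 = 54.40 eV.
ΔE = 54.40 × (1/5² − 1/7²) = 54.40 × 0.01959 = 1.066 eV.
λ = hc/ΔE = 1240 / 1.066 = 1160 nm.

1160 nm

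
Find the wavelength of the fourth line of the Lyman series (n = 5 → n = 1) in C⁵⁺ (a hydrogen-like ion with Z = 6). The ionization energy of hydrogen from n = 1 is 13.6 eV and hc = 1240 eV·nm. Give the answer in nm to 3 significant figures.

2.64 nm

The Lyman series terminates on n_f = 1; the fourth line has n_i = 1+4 = 5.
ΔE = 489.6 × (1/1² − 1/5²) = 470.0 eV.
λ = 1240 / 470.0 = 2.64 nm.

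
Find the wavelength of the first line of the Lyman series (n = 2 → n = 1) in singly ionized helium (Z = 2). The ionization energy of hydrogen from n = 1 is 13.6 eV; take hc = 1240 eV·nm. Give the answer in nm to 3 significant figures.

The Lyman series terminates on n_f = 1; the first line has n_i = 1+1 = 2.
ΔE = 54.40 × (1/1² − 1/2²) = 40.80 eV.
λ = 1240 / 40.80 = 30.4 nm.

30.4 nm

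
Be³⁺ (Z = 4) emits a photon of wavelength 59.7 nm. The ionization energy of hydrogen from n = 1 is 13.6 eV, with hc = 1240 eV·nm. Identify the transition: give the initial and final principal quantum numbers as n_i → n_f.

n_i = 8, n_f = 3

The photon energy is ΔE = hc/λ = 1240 / 59.7 = 20.77 eV.
With Z = 4, ΔE = 217.6 × (1/n_f² − 1/n_i²), so 1/n_f² − 1/n_i² = 0.09545.
Trying n_f = 3 gives 1/n_i² = 0.01566, i.e. n_i ≈ 8; this pair matches.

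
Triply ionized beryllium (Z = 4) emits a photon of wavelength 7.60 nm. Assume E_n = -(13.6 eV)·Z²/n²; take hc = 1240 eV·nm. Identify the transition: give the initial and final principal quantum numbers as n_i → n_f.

The photon energy is ΔE = hc/λ = 1240 / 7.60 = 163.2 eV.
With Z = 4, ΔE = 217.6 × (1/n_f² − 1/n_i²), so 1/n_f² − 1/n_i² = 0.7498.
Trying n_f = 1 gives 1/n_i² = 0.2502, i.e. n_i ≈ 2; this pair matches.

n_i = 2, n_f = 1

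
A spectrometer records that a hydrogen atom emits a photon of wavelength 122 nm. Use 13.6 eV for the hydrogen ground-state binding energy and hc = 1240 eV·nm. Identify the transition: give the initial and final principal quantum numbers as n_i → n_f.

The photon energy is ΔE = hc/λ = 1240 / 122 = 10.16 eV.
With Z = 1, ΔE = 13.60 × (1/n_f² − 1/n_i²), so 1/n_f² − 1/n_i² = 0.7473.
Trying n_f = 1 gives 1/n_i² = 0.2527, i.e. n_i ≈ 2; this pair matches.

n_i = 2, n_f = 1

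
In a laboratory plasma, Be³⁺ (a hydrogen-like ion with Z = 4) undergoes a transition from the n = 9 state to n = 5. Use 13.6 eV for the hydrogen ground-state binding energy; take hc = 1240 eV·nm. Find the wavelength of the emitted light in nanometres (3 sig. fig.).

For Z = 4 the level energies scale as Z², so the effective Rydberg energy is 13.6 × 16 = 217.6 eV.
ΔE = 217.6 × (1/5² − 1/9²) = 217.6 × 0.02765 = 6.018 eV.
λ = hc/ΔE = 1240 / 6.018 = 206 nm.

206 nm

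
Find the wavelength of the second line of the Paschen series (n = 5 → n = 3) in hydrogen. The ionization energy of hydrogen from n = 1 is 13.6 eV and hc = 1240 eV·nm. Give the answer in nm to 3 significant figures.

The Paschen series terminates on n_f = 3; the second line has n_i = 3+2 = 5.
ΔE = 13.60 × (1/3² − 1/5²) = 0.9671 eV.
λ = 1240 / 0.9671 = 1280 nm.

1280 nm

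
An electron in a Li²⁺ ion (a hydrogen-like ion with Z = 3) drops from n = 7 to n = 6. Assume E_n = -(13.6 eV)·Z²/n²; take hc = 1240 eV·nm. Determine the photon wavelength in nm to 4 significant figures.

For Z = 3 the level energies scale as Z², so the effective Rydberg energy is 13.6 × 9 = 122.4 eV.
ΔE = 122.4 × (1/6² − 1/7²) = 122.4 × 0.007370 = 0.9020 eV.
λ = hc/ΔE = 1240 / 0.9020 = 1375 nm.

1375 nm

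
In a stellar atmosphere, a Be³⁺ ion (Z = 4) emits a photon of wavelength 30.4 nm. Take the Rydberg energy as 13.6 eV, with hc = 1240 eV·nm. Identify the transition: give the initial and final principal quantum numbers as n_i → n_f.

n_i = 4, n_f = 2

The photon energy is ΔE = hc/λ = 1240 / 30.4 = 40.79 eV.
With Z = 4, ΔE = 217.6 × (1/n_f² − 1/n_i²), so 1/n_f² − 1/n_i² = 0.1875.
Trying n_f = 2 gives 1/n_i² = 0.06255, i.e. n_i ≈ 4; this pair matches.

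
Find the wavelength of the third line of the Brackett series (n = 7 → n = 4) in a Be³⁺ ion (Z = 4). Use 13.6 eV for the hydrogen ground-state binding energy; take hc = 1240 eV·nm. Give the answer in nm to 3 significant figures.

The Brackett series terminates on n_f = 4; the third line has n_i = 4+3 = 7.
ΔE = 217.6 × (1/4² − 1/7²) = 9.159 eV.
λ = 1240 / 9.159 = 135 nm.

135 nm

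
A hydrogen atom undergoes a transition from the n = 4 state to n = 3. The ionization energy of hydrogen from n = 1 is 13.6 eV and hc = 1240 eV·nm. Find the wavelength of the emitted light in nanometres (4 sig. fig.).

1876 nm

ΔE = 13.60 × (1/3² − 1/4²) = 13.60 × 0.04861 = 0.6611 eV.
λ = hc/ΔE = 1240 / 0.6611 = 1876 nm.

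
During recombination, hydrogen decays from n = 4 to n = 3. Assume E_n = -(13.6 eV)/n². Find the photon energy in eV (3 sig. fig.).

0.661 eV

E_4 = −13.60/16 = −0.8500 eV and E_3 = −13.60/9 = −1.511 eV.
The photon energy is |E_4 − E_3| = 0.661 eV.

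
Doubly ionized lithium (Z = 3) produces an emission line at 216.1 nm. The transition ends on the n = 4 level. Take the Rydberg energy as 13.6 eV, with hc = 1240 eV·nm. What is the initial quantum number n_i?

The photon energy is ΔE = hc/λ = 1240 / 216.1 = 5.738 eV.
With Z = 3, ΔE = 122.4 × (1/n_f² − 1/n_i²), so 1/n_f² − 1/n_i² = 0.04688.
With n_f = 4: 1/n_i² = 1/16 − 0.04688 = 0.01562, so n_i ≈ 8.00.

n_i = 8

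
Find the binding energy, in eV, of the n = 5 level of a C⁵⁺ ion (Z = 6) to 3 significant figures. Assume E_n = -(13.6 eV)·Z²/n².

19.6 eV

E_n = −13.6 Z²/n² = −489.6/n² eV for Z = 6.
E_5 = −489.6/25 = −19.6 eV, so ionization (to E = 0) requires 19.6 eV.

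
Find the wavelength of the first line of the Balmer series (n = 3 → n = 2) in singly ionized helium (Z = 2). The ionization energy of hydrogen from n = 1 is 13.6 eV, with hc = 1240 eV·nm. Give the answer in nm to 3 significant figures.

164 nm

The Balmer series terminates on n_f = 2; the first line has n_i = 2+1 = 3.
ΔE = 54.40 × (1/2² − 1/3²) = 7.556 eV.
λ = 1240 / 7.556 = 164 nm.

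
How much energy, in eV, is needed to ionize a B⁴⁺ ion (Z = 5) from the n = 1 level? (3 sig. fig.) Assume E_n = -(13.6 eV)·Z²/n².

E_n = −13.6 Z²/n² = −340.0/n² eV for Z = 5.
E_1 = −340.0/1 = −340 eV, so ionization (to E = 0) requires 340 eV.

340 eV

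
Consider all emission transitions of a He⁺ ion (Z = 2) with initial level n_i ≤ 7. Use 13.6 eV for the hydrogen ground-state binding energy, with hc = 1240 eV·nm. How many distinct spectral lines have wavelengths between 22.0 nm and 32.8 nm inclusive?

Enumerate all n_i → n_f pairs with 1 ≤ n_f < n_i ≤ 7 and compute λ = 1240 / [13.6·4·(1/n_f² − 1/n_i²)].
Lines falling in [22.0, 32.8] nm: 7→1 (23.27 nm), 6→1 (23.45 nm), 5→1 (23.74 nm), 4→1 (24.31 nm), 3→1 (25.64 nm), 2→1 (30.39 nm).

6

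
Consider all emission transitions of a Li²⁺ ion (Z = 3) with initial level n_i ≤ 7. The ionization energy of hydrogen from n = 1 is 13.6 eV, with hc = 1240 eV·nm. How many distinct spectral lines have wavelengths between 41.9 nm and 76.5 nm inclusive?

Enumerate all n_i → n_f pairs with 1 ≤ n_f < n_i ≤ 7 and compute λ = 1240 / [13.6·9·(1/n_f² − 1/n_i²)].
Lines falling in [41.9, 76.5] nm: 7→2 (44.12 nm), 6→2 (45.59 nm), 5→2 (48.24 nm), 4→2 (54.03 nm), 3→2 (72.94 nm).

5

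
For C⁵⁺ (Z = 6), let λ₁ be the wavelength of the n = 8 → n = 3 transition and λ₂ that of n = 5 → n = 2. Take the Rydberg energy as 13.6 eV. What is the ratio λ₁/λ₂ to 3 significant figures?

2.20

λ ∝ 1/ΔE ∝ 1/(1/n_f² − 1/n_i²), and the Z² and hc factors cancel in the ratio.
λ₁/λ₂ = (1/2² − 1/5²)/(1/3² − 1/8²) = 0.2100/0.09549 = 2.20.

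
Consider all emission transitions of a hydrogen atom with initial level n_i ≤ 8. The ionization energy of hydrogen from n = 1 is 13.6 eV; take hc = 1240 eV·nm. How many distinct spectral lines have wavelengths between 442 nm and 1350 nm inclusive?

Enumerate all n_i → n_f pairs with 1 ≤ n_f < n_i ≤ 8 and compute λ = 1240 / [13.6·1·(1/n_f² − 1/n_i²)].
Lines falling in [442, 1350] nm: 4→2 (486.3 nm), 3→2 (656.5 nm), 8→3 (954.9 nm), 7→3 (1005 nm), 6→3 (1094 nm), 5→3 (1282 nm).

6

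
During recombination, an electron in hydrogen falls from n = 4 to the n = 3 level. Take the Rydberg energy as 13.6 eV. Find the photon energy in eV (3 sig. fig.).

0.661 eV

E_4 = −13.60/16 = −0.8500 eV and E_3 = −13.60/9 = −1.511 eV.
The photon energy is |E_4 − E_3| = 0.661 eV.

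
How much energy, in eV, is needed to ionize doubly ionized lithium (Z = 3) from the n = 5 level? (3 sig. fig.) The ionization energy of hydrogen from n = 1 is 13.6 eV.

E_n = −13.6 Z²/n² = −122.4/n² eV for Z = 3.
E_5 = −122.4/25 = −4.90 eV, so ionization (to E = 0) requires 4.90 eV.

4.90 eV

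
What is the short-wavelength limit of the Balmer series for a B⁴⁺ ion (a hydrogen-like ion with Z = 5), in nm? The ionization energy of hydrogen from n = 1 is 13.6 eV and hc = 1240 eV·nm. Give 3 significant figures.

14.6 nm

The Balmer series has lower level n_f = 2; the series limit corresponds to n_i → ∞.
ΔE_max = 13.6 × 25 / 2² = 85.00 eV.
λ_min = 1240 / 85.00 = 14.6 nm.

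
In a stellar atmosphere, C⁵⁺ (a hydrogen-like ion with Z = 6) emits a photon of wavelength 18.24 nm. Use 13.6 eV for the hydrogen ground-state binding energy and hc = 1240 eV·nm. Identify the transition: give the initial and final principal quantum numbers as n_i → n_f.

n_i = 3, n_f = 2

The photon energy is ΔE = hc/λ = 1240 / 18.24 = 67.98 eV.
With Z = 6, ΔE = 489.6 × (1/n_f² − 1/n_i²), so 1/n_f² − 1/n_i² = 0.1389.
Trying n_f = 2 gives 1/n_i² = 0.1111, i.e. n_i ≈ 3; this pair matches.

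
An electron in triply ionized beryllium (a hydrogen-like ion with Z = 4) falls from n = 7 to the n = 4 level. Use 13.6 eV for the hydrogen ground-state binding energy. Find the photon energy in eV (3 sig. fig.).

The Bohr energies scale as Z², so for Z = 4: E_n = −217.6/n² eV.
E_7 = −217.6/49 = −4.441 eV and E_4 = −217.6/16 = −13.60 eV.
The photon energy is |E_7 − E_4| = 9.16 eV.

9.16 eV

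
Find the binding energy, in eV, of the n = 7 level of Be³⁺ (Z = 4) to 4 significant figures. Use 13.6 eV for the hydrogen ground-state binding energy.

E_n = −13.6 Z²/n² = −217.6/n² eV for Z = 4.
E_7 = −217.6/49 = −4.441 eV, so ionization (to E = 0) requires 4.441 eV.

4.441 eV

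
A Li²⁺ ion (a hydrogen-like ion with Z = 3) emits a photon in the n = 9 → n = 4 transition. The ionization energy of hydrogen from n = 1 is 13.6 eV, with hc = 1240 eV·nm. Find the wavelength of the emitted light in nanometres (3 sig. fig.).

202 nm

For Z = 3 the level energies scale as Z², so the effective Rydberg energy is 13.6 × 9 = 122.4 eV.
ΔE = 122.4 × (1/4² − 1/9²) = 122.4 × 0.05015 = 6.139 eV.
λ = hc/ΔE = 1240 / 6.139 = 202 nm.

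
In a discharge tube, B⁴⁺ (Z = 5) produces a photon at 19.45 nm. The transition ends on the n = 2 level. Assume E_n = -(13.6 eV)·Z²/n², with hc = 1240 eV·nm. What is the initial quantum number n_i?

The photon energy is ΔE = hc/λ = 1240 / 19.45 = 63.75 eV.
With Z = 5, ΔE = 340.0 × (1/n_f² − 1/n_i²), so 1/n_f² − 1/n_i² = 0.1875.
With n_f = 2: 1/n_i² = 1/4 − 0.1875 = 0.06249, so n_i ≈ 4.00.

n_i = 4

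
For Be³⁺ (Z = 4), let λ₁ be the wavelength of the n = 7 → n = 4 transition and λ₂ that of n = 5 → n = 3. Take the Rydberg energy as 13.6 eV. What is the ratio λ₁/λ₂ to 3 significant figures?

1.69

λ ∝ 1/ΔE ∝ 1/(1/n_f² − 1/n_i²), and the Z² and hc factors cancel in the ratio.
λ₁/λ₂ = (1/3² − 1/5²)/(1/4² − 1/7²) = 0.07111/0.04209 = 1.69.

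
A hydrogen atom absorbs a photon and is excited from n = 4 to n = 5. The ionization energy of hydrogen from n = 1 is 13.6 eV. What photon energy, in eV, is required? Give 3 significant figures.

E_5 = −13.60/25 = −0.5440 eV and E_4 = −13.60/16 = −0.8500 eV.
The photon energy is |E_5 − E_4| = 0.306 eV.

0.306 eV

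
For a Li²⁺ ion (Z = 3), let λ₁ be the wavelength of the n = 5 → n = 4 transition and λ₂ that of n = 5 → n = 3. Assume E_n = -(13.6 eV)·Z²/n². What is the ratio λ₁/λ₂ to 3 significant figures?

3.16

λ ∝ 1/ΔE ∝ 1/(1/n_f² − 1/n_i²), and the Z² and hc factors cancel in the ratio.
λ₁/λ₂ = (1/3² − 1/5²)/(1/4² − 1/5²) = 0.07111/0.02250 = 3.16.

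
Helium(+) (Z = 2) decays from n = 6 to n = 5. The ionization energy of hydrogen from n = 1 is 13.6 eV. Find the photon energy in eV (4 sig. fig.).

The Bohr energies scale as Z², so for Z = 2: E_n = −54.40/n² eV.
E_6 = −54.40/36 = −1.511 eV and E_5 = −54.40/25 = −2.176 eV.
The photon energy is |E_6 − E_5| = 0.6649 eV.

0.6649 eV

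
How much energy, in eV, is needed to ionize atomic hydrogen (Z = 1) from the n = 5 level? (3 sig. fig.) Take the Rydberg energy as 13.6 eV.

0.544 eV

E_5 = −13.60/25 = −0.544 eV, so ionization (to E = 0) requires 0.544 eV.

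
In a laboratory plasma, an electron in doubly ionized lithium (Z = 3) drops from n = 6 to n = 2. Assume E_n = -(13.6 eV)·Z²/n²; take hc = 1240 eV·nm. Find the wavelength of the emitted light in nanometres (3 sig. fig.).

For Z = 3 the level energies scale as Z², so the effective Rydberg energy is 13.6 × 9 = 122.4 eV.
ΔE = 122.4 × (1/2² − 1/6²) = 122.4 × 0.2222 = 27.20 eV.
λ = hc/ΔE = 1240 / 27.20 = 45.6 nm.

45.6 nm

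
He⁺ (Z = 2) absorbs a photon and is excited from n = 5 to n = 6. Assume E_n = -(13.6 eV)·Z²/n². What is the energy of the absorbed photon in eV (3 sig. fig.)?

The Bohr energies scale as Z², so for Z = 2: E_n = −54.40/n² eV.
E_6 = −54.40/36 = −1.511 eV and E_5 = −54.40/25 = −2.176 eV.
The photon energy is |E_6 − E_5| = 0.665 eV.

0.665 eV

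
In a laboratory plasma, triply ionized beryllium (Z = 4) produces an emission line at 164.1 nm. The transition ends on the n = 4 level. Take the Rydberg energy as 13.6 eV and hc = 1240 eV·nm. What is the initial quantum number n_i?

n_i = 6

The photon energy is ΔE = hc/λ = 1240 / 164.1 = 7.556 eV.
With Z = 4, ΔE = 217.6 × (1/n_f² − 1/n_i²), so 1/n_f² − 1/n_i² = 0.03473.
With n_f = 4: 1/n_i² = 1/16 − 0.03473 = 0.02777, so n_i ≈ 6.00.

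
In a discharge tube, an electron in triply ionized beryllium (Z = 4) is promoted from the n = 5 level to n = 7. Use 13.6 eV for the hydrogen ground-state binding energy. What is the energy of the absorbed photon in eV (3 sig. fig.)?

The Bohr energies scale as Z², so for Z = 4: E_n = −217.6/n² eV.
E_7 = −217.6/49 = −4.441 eV and E_5 = −217.6/25 = −8.704 eV.
The photon energy is |E_7 − E_5| = 4.26 eV.

4.26 eV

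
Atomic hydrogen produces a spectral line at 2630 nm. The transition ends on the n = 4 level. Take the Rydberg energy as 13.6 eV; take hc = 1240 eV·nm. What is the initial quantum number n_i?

The photon energy is ΔE = hc/λ = 1240 / 2630 = 0.4715 eV.
With Z = 1, ΔE = 13.60 × (1/n_f² − 1/n_i²), so 1/n_f² − 1/n_i² = 0.03467.
With n_f = 4: 1/n_i² = 1/16 − 0.03467 = 0.02783, so n_i ≈ 5.99.

n_i = 6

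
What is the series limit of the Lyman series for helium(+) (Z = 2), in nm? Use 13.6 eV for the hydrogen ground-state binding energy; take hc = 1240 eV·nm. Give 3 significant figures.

22.8 nm

The Lyman series has lower level n_f = 1; the series limit corresponds to n_i → ∞.
ΔE_max = 13.6 × 4 / 1² = 54.40 eV.
λ_min = 1240 / 54.40 = 22.8 nm.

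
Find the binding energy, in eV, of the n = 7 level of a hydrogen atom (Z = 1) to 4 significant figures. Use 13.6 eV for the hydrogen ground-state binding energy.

0.2776 eV

E_7 = −13.60/49 = −0.2776 eV, so ionization (to E = 0) requires 0.2776 eV.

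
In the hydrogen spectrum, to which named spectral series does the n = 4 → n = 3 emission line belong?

The series is set by the lower level: n_f = 3 is the Paschen series.

Paschen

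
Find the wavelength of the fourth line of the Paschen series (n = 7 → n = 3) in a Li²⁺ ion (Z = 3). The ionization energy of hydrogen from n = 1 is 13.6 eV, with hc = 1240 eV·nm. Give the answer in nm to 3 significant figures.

112 nm

The Paschen series terminates on n_f = 3; the fourth line has n_i = 3+4 = 7.
ΔE = 122.4 × (1/3² − 1/7²) = 11.10 eV.
λ = 1240 / 11.10 = 112 nm.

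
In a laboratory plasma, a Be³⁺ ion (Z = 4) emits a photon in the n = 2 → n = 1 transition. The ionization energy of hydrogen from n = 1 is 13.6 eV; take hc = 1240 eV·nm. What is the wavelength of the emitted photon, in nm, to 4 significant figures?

7.598 nm

For Z = 4 the level energies scale as Z², so the effective Rydberg energy is 13.6 × 16 = 217.6 eV.
ΔE = 217.6 × (1/1² − 1/2²) = 217.6 × 0.7500 = 163.2 eV.
λ = hc/ΔE = 1240 / 163.2 = 7.598 nm.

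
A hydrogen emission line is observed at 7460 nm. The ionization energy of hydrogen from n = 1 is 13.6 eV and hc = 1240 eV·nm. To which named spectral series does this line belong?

Pfund

ΔE = 1240/7460 = 0.1662 eV.
This matches 13.6 × (1/5² − 1/6²), so n_f = 5: the Pfund series.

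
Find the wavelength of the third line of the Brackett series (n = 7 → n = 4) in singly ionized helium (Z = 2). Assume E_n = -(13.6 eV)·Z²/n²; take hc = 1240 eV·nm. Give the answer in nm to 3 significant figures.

The Brackett series terminates on n_f = 4; the third line has n_i = 4+3 = 7.
ΔE = 54.40 × (1/4² − 1/7²) = 2.290 eV.
λ = 1240 / 2.290 = 542 nm.

542 nm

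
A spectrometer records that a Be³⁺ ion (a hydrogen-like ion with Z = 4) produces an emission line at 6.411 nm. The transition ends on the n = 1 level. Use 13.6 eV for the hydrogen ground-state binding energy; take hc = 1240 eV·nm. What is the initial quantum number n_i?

The photon energy is ΔE = hc/λ = 1240 / 6.411 = 193.4 eV.
With Z = 4, ΔE = 217.6 × (1/n_f² − 1/n_i²), so 1/n_f² − 1/n_i² = 0.8889.
With n_f = 1: 1/n_i² = 1/1 − 0.8889 = 0.1111, so n_i ≈ 3.00.

n_i = 3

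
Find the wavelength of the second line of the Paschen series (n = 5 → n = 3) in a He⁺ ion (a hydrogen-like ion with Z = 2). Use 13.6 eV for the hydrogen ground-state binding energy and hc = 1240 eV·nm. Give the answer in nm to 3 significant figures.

321 nm

The Paschen series terminates on n_f = 3; the second line has n_i = 3+2 = 5.
ΔE = 54.40 × (1/3² − 1/5²) = 3.868 eV.
λ = 1240 / 3.868 = 321 nm.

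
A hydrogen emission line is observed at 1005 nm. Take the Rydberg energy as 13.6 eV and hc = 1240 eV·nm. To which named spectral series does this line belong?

Paschen

ΔE = 1240/1005 = 1.234 eV.
This matches 13.6 × (1/3² − 1/7²), so n_f = 3: the Paschen series.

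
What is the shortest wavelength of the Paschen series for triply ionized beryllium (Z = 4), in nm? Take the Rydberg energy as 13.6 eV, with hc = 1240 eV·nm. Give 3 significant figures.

51.3 nm

The Paschen series has lower level n_f = 3; the series limit corresponds to n_i → ∞.
ΔE_max = 13.6 × 16 / 3² = 24.18 eV.
λ_min = 1240 / 24.18 = 51.3 nm.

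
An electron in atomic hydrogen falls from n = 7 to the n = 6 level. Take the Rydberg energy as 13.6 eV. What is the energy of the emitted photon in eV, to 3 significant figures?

0.100 eV

E_7 = −13.60/49 = −0.2776 eV and E_6 = −13.60/36 = −0.3778 eV.
The photon energy is |E_7 − E_6| = 0.100 eV.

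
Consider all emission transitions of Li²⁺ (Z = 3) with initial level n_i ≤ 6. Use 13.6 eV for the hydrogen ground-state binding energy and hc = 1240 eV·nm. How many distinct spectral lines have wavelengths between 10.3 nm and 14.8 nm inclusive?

Enumerate all n_i → n_f pairs with 1 ≤ n_f < n_i ≤ 6 and compute λ = 1240 / [13.6·9·(1/n_f² − 1/n_i²)].
Lines falling in [10.3, 14.8] nm: 6→1 (10.42 nm), 5→1 (10.55 nm), 4→1 (10.81 nm), 3→1 (11.40 nm), 2→1 (13.51 nm).

5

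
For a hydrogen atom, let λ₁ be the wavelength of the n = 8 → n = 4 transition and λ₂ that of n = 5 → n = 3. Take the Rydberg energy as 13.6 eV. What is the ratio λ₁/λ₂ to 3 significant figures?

λ ∝ 1/ΔE ∝ 1/(1/n_f² − 1/n_i²), and the Z² and hc factors cancel in the ratio.
λ₁/λ₂ = (1/3² − 1/5²)/(1/4² − 1/8²) = 0.07111/0.04688 = 1.52.

1.52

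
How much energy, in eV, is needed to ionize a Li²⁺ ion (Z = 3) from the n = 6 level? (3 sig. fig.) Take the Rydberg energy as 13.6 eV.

3.40 eV

E_n = −13.6 Z²/n² = −122.4/n² eV for Z = 3.
E_6 = −122.4/36 = −3.40 eV, so ionization (to E = 0) requires 3.40 eV.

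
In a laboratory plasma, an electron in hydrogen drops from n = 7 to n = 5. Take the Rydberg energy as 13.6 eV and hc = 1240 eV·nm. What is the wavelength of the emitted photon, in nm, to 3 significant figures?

4650 nm

ΔE = 13.60 × (1/5² − 1/7²) = 13.60 × 0.01959 = 0.2664 eV.
λ = hc/ΔE = 1240 / 0.2664 = 4650 nm.
This line belongs to the Pfund series.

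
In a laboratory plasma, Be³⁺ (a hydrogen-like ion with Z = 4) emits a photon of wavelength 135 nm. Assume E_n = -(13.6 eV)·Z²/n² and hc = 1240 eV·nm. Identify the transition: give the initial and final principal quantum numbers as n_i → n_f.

n_i = 7, n_f = 4

The photon energy is ΔE = hc/λ = 1240 / 135 = 9.185 eV.
With Z = 4, ΔE = 217.6 × (1/n_f² − 1/n_i²), so 1/n_f² − 1/n_i² = 0.04221.
Trying n_f = 4 gives 1/n_i² = 0.02029, i.e. n_i ≈ 7; this pair matches.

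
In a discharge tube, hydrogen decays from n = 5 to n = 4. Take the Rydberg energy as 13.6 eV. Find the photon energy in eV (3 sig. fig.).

0.306 eV

E_5 = −13.60/25 = −0.5440 eV and E_4 = −13.60/16 = −0.8500 eV.
The photon energy is |E_5 − E_4| = 0.306 eV.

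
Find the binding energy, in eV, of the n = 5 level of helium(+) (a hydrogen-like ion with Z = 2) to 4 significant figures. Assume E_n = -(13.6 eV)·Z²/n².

E_n = −13.6 Z²/n² = −54.40/n² eV for Z = 2.
E_5 = −54.40/25 = −2.176 eV, so ionization (to E = 0) requires 2.176 eV.

2.176 eV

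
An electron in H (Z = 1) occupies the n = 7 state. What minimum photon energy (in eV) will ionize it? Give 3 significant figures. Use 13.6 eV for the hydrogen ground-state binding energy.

E_7 = −13.60/49 = −0.278 eV, so ionization (to E = 0) requires 0.278 eV.

0.278 eV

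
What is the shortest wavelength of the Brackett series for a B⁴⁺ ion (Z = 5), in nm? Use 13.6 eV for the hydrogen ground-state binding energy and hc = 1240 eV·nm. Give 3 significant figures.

58.4 nm

The Brackett series has lower level n_f = 4; the series limit corresponds to n_i → ∞.
ΔE_max = 13.6 × 25 / 4² = 21.25 eV.
λ_min = 1240 / 21.25 = 58.4 nm.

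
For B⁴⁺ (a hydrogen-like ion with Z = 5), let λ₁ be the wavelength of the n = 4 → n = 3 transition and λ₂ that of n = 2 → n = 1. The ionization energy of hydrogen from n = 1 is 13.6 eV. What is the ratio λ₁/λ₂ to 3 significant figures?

15.4

λ ∝ 1/ΔE ∝ 1/(1/n_f² − 1/n_i²), and the Z² and hc factors cancel in the ratio.
λ₁/λ₂ = (1/1² − 1/2²)/(1/3² − 1/4²) = 0.7500/0.04861 = 15.4.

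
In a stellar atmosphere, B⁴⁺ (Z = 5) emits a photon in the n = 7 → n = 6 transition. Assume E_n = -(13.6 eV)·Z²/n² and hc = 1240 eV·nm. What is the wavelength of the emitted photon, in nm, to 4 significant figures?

For Z = 5 the level energies scale as Z², so the effective Rydberg energy is 13.6 × 25 = 340.0 eV.
ΔE = 340.0 × (1/6² − 1/7²) = 340.0 × 0.007370 = 2.506 eV.
λ = hc/ΔE = 1240 / 2.506 = 494.9 nm.

494.9 nm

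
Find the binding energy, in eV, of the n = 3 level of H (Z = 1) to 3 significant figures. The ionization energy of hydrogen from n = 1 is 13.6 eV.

E_3 = −13.60/9 = −1.51 eV, so ionization (to E = 0) requires 1.51 eV.

1.51 eV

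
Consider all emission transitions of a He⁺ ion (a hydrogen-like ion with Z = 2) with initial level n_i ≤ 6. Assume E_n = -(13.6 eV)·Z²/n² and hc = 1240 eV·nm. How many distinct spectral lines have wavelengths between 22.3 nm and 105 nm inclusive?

6

Enumerate all n_i → n_f pairs with 1 ≤ n_f < n_i ≤ 6 and compute λ = 1240 / [13.6·4·(1/n_f² − 1/n_i²)].
Lines falling in [22.3, 105] nm: 6→1 (23.45 nm), 5→1 (23.74 nm), 4→1 (24.31 nm), 3→1 (25.64 nm), 2→1 (30.39 nm), 6→2 (102.6 nm).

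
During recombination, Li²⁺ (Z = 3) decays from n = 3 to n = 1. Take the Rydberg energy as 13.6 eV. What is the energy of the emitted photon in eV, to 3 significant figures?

The Bohr energies scale as Z², so for Z = 3: E_n = −122.4/n² eV.
E_3 = −122.4/9 = −13.60 eV and E_1 = −122.4/1 = −122.4 eV.
The photon energy is |E_3 − E_1| = 109 eV.

109 eV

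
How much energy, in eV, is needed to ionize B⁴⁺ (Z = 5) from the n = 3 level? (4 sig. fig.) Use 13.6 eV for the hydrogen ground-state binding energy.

E_n = −13.6 Z²/n² = −340.0/n² eV for Z = 5.
E_3 = −340.0/9 = −37.78 eV, so ionization (to E = 0) requires 37.78 eV.

37.78 eV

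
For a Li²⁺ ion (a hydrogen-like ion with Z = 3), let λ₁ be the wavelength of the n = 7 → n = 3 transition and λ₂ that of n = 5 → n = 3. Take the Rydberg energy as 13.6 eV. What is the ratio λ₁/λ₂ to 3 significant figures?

λ ∝ 1/ΔE ∝ 1/(1/n_f² − 1/n_i²), and the Z² and hc factors cancel in the ratio.
λ₁/λ₂ = (1/3² − 1/5²)/(1/3² − 1/7²) = 0.07111/0.09070 = 0.784.

0.784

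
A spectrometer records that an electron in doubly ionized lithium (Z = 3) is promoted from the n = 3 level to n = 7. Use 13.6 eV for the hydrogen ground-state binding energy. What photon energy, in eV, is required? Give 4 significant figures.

11.10 eV

The Bohr energies scale as Z², so for Z = 3: E_n = −122.4/n² eV.
E_7 = −122.4/49 = −2.498 eV and E_3 = −122.4/9 = −13.60 eV.
The photon energy is |E_7 − E_3| = 11.10 eV.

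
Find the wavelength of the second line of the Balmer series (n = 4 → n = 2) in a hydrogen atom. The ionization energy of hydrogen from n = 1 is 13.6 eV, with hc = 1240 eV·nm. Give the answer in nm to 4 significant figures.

The Balmer series terminates on n_f = 2; the second line has n_i = 2+2 = 4.
ΔE = 13.60 × (1/2² − 1/4²) = 2.550 eV.
λ = 1240 / 2.550 = 486.3 nm.

486.3 nm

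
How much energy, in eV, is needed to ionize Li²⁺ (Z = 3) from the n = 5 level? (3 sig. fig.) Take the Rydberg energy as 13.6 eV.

4.90 eV

E_n = −13.6 Z²/n² = −122.4/n² eV for Z = 3.
E_5 = −122.4/25 = −4.90 eV, so ionization (to E = 0) requires 4.90 eV.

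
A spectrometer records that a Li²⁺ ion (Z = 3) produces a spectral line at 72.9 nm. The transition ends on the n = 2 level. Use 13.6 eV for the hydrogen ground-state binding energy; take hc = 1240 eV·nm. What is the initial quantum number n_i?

The photon energy is ΔE = hc/λ = 1240 / 72.9 = 17.01 eV.
With Z = 3, ΔE = 122.4 × (1/n_f² − 1/n_i²), so 1/n_f² − 1/n_i² = 0.1390.
With n_f = 2: 1/n_i² = 1/4 − 0.1390 = 0.1110, so n_i ≈ 3.00.

n_i = 3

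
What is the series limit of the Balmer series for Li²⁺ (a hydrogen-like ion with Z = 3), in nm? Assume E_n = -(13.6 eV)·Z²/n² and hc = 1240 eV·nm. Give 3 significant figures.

40.5 nm

The Balmer series has lower level n_f = 2; the series limit corresponds to n_i → ∞.
ΔE_max = 13.6 × 9 / 2² = 30.60 eV.
λ_min = 1240 / 30.60 = 40.5 nm.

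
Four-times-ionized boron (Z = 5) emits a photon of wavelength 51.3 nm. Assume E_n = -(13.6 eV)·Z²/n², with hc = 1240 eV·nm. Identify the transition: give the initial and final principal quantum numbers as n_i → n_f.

The photon energy is ΔE = hc/λ = 1240 / 51.3 = 24.17 eV.
With Z = 5, ΔE = 340.0 × (1/n_f² − 1/n_i²), so 1/n_f² − 1/n_i² = 0.07109.
Trying n_f = 3 gives 1/n_i² = 0.04002, i.e. n_i ≈ 5; this pair matches.

n_i = 5, n_f = 3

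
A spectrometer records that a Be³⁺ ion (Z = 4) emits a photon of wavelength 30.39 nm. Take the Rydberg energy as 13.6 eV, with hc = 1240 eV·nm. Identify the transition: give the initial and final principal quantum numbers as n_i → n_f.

The photon energy is ΔE = hc/λ = 1240 / 30.39 = 40.80 eV.
With Z = 4, ΔE = 217.6 × (1/n_f² − 1/n_i²), so 1/n_f² − 1/n_i² = 0.1875.
Trying n_f = 2 gives 1/n_i² = 0.06249, i.e. n_i ≈ 4; this pair matches.

n_i = 4, n_f = 2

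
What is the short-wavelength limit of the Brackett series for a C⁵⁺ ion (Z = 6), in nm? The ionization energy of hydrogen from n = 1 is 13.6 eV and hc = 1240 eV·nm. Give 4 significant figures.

The Brackett series has lower level n_f = 4; the series limit corresponds to n_i → ∞.
ΔE_max = 13.6 × 36 / 4² = 30.60 eV.
λ_min = 1240 / 30.60 = 40.52 nm.

40.52 nm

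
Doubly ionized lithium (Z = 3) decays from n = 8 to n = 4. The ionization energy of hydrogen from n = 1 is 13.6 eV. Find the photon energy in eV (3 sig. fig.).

5.74 eV

The Bohr energies scale as Z², so for Z = 3: E_n = −122.4/n² eV.
E_8 = −122.4/64 = −1.913 eV and E_4 = −122.4/16 = −7.650 eV.
The photon energy is |E_8 − E_4| = 5.74 eV.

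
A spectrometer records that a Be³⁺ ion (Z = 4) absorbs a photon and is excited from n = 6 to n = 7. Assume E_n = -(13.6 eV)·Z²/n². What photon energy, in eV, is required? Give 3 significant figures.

1.60 eV

The Bohr energies scale as Z², so for Z = 4: E_n = −217.6/n² eV.
E_7 = −217.6/49 = −4.441 eV and E_6 = −217.6/36 = −6.044 eV.
The photon energy is |E_7 − E_6| = 1.60 eV.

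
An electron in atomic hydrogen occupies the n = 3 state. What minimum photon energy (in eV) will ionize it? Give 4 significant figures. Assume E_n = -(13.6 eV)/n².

1.511 eV

E_3 = −13.60/9 = −1.511 eV, so ionization (to E = 0) requires 1.511 eV.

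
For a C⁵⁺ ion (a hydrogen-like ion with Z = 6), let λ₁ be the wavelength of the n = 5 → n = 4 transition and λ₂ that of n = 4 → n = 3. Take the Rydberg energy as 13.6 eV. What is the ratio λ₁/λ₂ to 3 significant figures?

2.16

λ ∝ 1/ΔE ∝ 1/(1/n_f² − 1/n_i²), and the Z² and hc factors cancel in the ratio.
λ₁/λ₂ = (1/3² − 1/4²)/(1/4² − 1/5²) = 0.04861/0.02250 = 2.16.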